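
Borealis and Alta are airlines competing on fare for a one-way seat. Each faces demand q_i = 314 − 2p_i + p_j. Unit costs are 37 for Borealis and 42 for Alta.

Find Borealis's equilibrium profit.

17298

Borealis's profit: π = (p_{Borealis} − 37)(314 − 2p_{Borealis} + p_{Alta}).
∂π/∂p_{Borealis} = 388 − 4p_{Borealis} + p_{Alta} = 0 ⇒ p_{Borealis} = 97 + 0.25p_{Alta}.
Similarly p_{Alta} = 99.5 + 0.25p_{Borealis}.
Plugging p_{Alta} into Borealis's best response: p_{Borealis} = 97 + 0.25(99.5 + 0.25p_{Borealis}) ⇒ 0.9375p_{Borealis} = 121.875, so p_{Borealis} = 130.
Then p_{Alta} = 99.5 + 0.25·130 = 132.
q_{Borealis} = 314 − 2·130 + 132 = 186.
Profit = (130 − 37)·186 = 17298.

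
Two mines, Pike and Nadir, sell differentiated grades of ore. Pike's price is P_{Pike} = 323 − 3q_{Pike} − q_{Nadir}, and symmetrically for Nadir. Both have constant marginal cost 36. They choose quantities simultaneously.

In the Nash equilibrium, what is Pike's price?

Mine Pike's profit: π = q_{Pike}(323 − 3q_{Pike} − q_{Nadir}) − 36q_{Pike}.
∂π/∂q_{Pike} = 287 − 6q_{Pike} − q_{Nadir} = 0 ⇒ q_{Pike} = 287/6 − (1/6)q_{Nadir}.
Setting q_{Pike} = q_{Nadir} in the reaction function: q_{Pike} = 287/6 − (1/6)q_{Pike}, so q_{Pike} = (287/6) / (7/6) = 41.
P_{Pike} = 323 − 3·41 − 41 = 159.

159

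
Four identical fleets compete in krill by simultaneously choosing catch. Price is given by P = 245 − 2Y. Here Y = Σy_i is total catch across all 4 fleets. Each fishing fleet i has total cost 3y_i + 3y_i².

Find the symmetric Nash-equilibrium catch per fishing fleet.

A representative fishing fleet's profit is π_i = y_i(245 − 2Y) − 3y_i − 3y_i², with Y = y_i + Σ_{j≠i} y_j.
First-order condition: 242 − 10y_i − 2Σ_{j≠i} y_j = 0.
With identical fishing fleets, set every y_j = y: then 242 − 10y − 6y = 0, i.e. y = 242/16 = 15.125.

15.125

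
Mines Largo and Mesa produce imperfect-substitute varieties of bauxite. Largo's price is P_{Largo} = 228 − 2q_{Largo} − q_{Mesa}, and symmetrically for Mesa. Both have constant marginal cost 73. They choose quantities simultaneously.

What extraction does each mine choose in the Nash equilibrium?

31

Mine Largo's profit: π = q_{Largo}(228 − 2q_{Largo} − q_{Mesa}) − 73q_{Largo}.
∂π/∂q_{Largo} = 155 − 4q_{Largo} − q_{Mesa} = 0 ⇒ q_{Largo} = 38.75 − 0.25q_{Mesa}.
Setting q_{Largo} = q_{Mesa} in the reaction function: q_{Largo} = 38.75 − 0.25q_{Largo}, so q_{Largo} = 38.75 / 1.25 = 31.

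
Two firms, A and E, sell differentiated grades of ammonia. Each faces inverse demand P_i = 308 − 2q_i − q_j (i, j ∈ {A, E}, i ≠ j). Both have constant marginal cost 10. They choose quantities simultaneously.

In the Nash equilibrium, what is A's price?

Firm A's profit: π = q_A(308 − 2q_A − q_E) − 10q_A.
∂π/∂q_A = 298 − 4q_A − q_E = 0 ⇒ q_A = 74.5 − 0.25q_E.
The game is symmetric, so in equilibrium q_E = q_A: the reaction function gives 1.25q_A = 74.5, hence q_A = 59.6.
P_A = 308 − 2·59.6 − 59.6 = 129.2.

129.2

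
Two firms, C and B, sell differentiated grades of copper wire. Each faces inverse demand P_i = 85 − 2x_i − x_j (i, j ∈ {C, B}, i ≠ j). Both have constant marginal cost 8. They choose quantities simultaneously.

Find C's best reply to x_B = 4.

Firm C's profit: π = x_C(85 − 2x_C − x_B) − 8x_C.
∂π/∂x_C = 77 − 4x_C − x_B = 0 ⇒ x_C = 19.25 − 0.25x_B.
At x_B = 4: x_C = 19.25 − 0.25·4 = 18.25.

18.25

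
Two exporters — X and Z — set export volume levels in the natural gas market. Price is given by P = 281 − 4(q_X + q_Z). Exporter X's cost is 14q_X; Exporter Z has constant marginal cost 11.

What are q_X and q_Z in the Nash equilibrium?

22, 22.75

Exporter X's profit: π = q_X(281 − 4(q_X + q_Z)) − 14q_X.
∂π/∂q_X = 267 − 8q_X − 4q_Z = 0, so q_X = 33.375 − 0.5q_Z.
By the same steps for Z: q_Z = 33.75 − 0.5q_X.
Substituting the second reaction function into the first: q_X = 33.375 − 0.5(33.75 − 0.5q_X), which gives 0.75q_X = 16.5 ⇒ q_X = 22.
Then q_Z = 33.75 − 0.5·22 = 22.75.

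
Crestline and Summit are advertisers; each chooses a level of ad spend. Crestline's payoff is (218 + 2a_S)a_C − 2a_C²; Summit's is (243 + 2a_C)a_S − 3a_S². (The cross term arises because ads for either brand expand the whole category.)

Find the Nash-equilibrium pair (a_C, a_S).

Expanding Crestline's payoff: 218a_C + 2a_Sa_C − 2a_C².
∂π/∂a_C = 218 + 2a_S − 4a_C = 0, so a_C = 54.5 + 0.5a_S.
Likewise for Summit: a_S = 40.5 + (1/3)a_C.
Plugging a_S into Crestline's best response: a_C = 54.5 + 0.5(40.5 + (1/3)a_C) ⇒ (5/6)a_C = 74.75, so a_C = 89.7.
Then a_S = 40.5 + (1/3)·89.7 = 70.4.

89.7, 70.4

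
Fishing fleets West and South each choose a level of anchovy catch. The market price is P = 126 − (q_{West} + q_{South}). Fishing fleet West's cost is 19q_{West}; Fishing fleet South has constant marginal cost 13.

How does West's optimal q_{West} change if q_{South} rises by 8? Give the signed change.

-4

Fishing fleet West's profit: π = q_{West}(126 − (q_{West} + q_{South})) − 19q_{West}.
∂π/∂q_{West} = 107 − 2q_{West} − q_{South} = 0, so q_{West} = 53.5 − 0.5q_{South}.
The reaction-function slope is −0.5, so an 8-unit rise in q_{South} moves q_{West} by −0.5 × 8 = −4. West's best response falls — the actions are strategic substitutes.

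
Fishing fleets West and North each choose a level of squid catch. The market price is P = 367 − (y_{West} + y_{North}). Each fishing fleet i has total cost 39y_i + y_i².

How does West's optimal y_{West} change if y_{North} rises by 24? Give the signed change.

Fishing fleet West's profit: π = y_{West}(367 − (y_{West} + y_{North})) − 39y_{West} − y_{West}².
∂π/∂y_{West} = 328 − 4y_{West} − y_{North} = 0, so y_{West} = 82 − 0.25y_{North}.
The reaction-function slope is −0.25, so a 24-unit rise in y_{North} moves y_{West} by −0.25 × 24 = −6. West's best response falls — the actions are strategic substitutes.

-6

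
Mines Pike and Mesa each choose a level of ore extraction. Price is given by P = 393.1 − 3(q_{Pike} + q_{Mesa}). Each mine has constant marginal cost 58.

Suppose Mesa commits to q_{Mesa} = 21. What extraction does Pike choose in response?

Mine Pike's profit: π = q_{Pike}(393.1 − 3(q_{Pike} + q_{Mesa})) − 58q_{Pike}.
∂π/∂q_{Pike} = 335.1 − 6q_{Pike} − 3q_{Mesa} = 0, so q_{Pike} = 55.85 − 0.5q_{Mesa}.
At q_{Mesa} = 21: q_{Pike} = 55.85 − 0.5·21 = 45.35.

45.35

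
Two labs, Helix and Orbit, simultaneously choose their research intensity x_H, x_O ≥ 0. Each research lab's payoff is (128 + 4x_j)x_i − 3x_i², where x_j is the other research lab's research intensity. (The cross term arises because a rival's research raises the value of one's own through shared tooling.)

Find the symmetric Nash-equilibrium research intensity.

64

Helix's payoff is (128 + 4x_O)x_H − 3x_H².
∂π/∂x_H = 128 + 4x_O − 6x_H = 0, so x_H = 64/3 + (2/3)x_O.
By symmetry x_O = x_H; substituting into the reaction function, (1/3)x_H = 64/3 and x_H = 64.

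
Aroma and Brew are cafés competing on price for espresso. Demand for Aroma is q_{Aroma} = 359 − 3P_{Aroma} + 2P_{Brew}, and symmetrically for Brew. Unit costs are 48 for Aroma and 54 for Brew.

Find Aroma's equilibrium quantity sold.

Aroma's profit: π = (P_{Aroma} − 48)(359 − 3P_{Aroma} + 2P_{Brew}).
∂π/∂P_{Aroma} = 503 − 6P_{Aroma} + 2P_{Brew} = 0 ⇒ P_{Aroma} = 503/6 + (1/3)P_{Brew}.
Similarly P_{Brew} = 521/6 + (1/3)P_{Aroma}.
Substituting the second reaction function into the first: P_{Aroma} = 503/6 + (1/3)(521/6 + (1/3)P_{Aroma}), which gives (8/9)P_{Aroma} = 1015/9 ⇒ P_{Aroma} = 126.875.
Then P_{Brew} = 521/6 + (1/3)·126.875 = 129.125.
q_{Aroma} = 359 − 3·126.875 + 2·129.125 = 236.625.

236.625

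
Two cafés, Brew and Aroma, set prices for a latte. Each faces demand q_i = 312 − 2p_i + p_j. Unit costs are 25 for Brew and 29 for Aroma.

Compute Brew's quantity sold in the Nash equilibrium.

192.4

Brew's profit: π = (p_{Brew} − 25)(312 − 2p_{Brew} + p_{Aroma}).
∂π/∂p_{Brew} = 362 − 4p_{Brew} + p_{Aroma} = 0 ⇒ p_{Brew} = 90.5 + 0.25p_{Aroma}.
Similarly p_{Aroma} = 92.5 + 0.25p_{Brew}.
Substituting the second reaction function into the first: p_{Brew} = 90.5 + 0.25(92.5 + 0.25p_{Brew}), which gives 0.9375p_{Brew} = 113.625 ⇒ p_{Brew} = 121.2.
Then p_{Aroma} = 92.5 + 0.25·121.2 = 122.8.
q_{Brew} = 312 − 2·121.2 + 122.8 = 192.4.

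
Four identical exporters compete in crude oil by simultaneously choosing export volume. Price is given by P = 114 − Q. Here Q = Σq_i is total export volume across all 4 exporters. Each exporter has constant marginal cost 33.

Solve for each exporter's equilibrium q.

A representative exporter's profit is π_i = q_i(114 − Q) − 33q_i, with Q = q_i + Σ_{j≠i} q_j.
First-order condition: 81 − 2q_i − Σ_{j≠i} q_j = 0.
Imposing symmetry (q_j = q for all j) turns Σ_{j≠i} q_j into 3q, so 81 = 5q and q = 16.2.

16.2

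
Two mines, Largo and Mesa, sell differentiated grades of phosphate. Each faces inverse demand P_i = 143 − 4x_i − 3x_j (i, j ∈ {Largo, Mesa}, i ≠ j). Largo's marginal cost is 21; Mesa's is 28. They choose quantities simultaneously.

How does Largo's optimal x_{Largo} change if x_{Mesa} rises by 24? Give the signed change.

Mine Largo's profit: π = x_{Largo}(143 − 4x_{Largo} − 3x_{Mesa}) − 21x_{Largo}.
∂π/∂x_{Largo} = 122 − 8x_{Largo} − 3x_{Mesa} = 0 ⇒ x_{Largo} = 15.25 − 0.375x_{Mesa}.
The reaction-function slope is −0.375, so a 24-unit rise in x_{Mesa} moves x_{Largo} by −0.375 × 24 = −9. Largo's best response falls — the actions are strategic substitutes.

-9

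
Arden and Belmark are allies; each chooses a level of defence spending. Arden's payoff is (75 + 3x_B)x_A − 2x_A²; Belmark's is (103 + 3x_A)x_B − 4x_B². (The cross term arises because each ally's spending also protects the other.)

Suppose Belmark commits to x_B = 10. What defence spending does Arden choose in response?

Expanding Arden's payoff: 75x_A + 3x_Bx_A − 2x_A².
∂π/∂x_A = 75 + 3x_B − 4x_A = 0, so x_A = 18.75 + 0.75x_B.
At x_B = 10: x_A = 18.75 + 0.75·10 = 26.25.

26.25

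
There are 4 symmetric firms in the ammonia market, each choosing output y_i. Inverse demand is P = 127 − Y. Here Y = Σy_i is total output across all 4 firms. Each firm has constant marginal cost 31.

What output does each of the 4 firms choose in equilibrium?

A representative firm's profit is π_i = y_i(127 − Y) − 31y_i, with Y = y_i + Σ_{j≠i} y_j.
First-order condition: 96 − 2y_i − Σ_{j≠i} y_j = 0.
With identical firms, set every y_j = y: then 96 − 2y − 3y = 0, i.e. y = 96/5 = 19.2.

19.2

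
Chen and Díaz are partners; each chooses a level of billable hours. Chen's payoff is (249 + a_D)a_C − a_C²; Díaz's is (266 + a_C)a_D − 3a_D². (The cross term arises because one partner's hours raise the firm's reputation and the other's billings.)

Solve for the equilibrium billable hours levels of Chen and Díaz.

160, 71

Expanding Chen's payoff: 249a_C + a_Da_C − a_C².
∂π/∂a_C = 249 + a_D − 2a_C = 0, so a_C = 124.5 + 0.5a_D.
Likewise for Díaz: a_D = 133/3 + (1/6)a_C.
Substituting the second reaction function into the first: a_C = 124.5 + 0.5(133/3 + (1/6)a_C), which gives (11/12)a_C = 440/3 ⇒ a_C = 160.
Then a_D = 133/3 + (1/6)·160 = 71.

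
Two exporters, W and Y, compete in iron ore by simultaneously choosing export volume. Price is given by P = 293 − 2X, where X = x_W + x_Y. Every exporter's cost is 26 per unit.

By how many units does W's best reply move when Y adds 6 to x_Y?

Exporter W's profit: π = x_W(293 − 2(x_W + x_Y)) − 26x_W.
∂π/∂x_W = 267 − 4x_W − 2x_Y = 0, so x_W = 66.75 − 0.5x_Y.
The reaction-function slope is −0.5, so a 6-unit rise in x_Y moves x_W by −0.5 × 6 = −3. W's best response falls — the actions are strategic substitutes.

-3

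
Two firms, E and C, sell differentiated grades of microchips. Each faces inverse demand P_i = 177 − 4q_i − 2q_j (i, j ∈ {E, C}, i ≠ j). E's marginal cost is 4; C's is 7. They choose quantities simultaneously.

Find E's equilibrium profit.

Firm E's profit: π = q_E(177 − 4q_E − 2q_C) − 4q_E.
∂π/∂q_E = 173 − 8q_E − 2q_C = 0 ⇒ q_E = 21.625 − 0.25q_C.
Similarly q_C = 21.25 − 0.25q_E.
Substituting the second reaction function into the first: q_E = 21.625 − 0.25(21.25 − 0.25q_E), which gives 0.9375q_E = 16.3125 ⇒ q_E = 17.4.
Then q_C = 21.25 − 0.25·17.4 = 16.9.
P_E = 177 − 4·17.4 − 2·16.9 = 73.6.
Profit = (73.6 − 4)·17.4 = 1211.04.

1211.04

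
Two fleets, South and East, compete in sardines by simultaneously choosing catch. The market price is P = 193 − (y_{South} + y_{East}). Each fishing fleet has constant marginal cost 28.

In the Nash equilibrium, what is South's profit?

Fishing fleet South's profit: π = y_{South}(193 − (y_{South} + y_{East})) − 28y_{South}.
∂π/∂y_{South} = 165 − 2y_{South} − y_{East} = 0, so y_{South} = 82.5 − 0.5y_{East}.
Setting y_{South} = y_{East} in the reaction function: y_{South} = 82.5 − 0.5y_{South}, so y_{South} = 82.5 / 1.5 = 55.
Price P = 193 − 110 = 83.
South's profit: (83 − 28)·55 = 3025.

3025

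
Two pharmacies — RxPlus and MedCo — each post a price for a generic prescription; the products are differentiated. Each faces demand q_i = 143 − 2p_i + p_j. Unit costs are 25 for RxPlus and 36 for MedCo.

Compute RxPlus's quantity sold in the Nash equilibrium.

81.6

RxPlus's profit: π = (p_{RxPlus} − 25)(143 − 2p_{RxPlus} + p_{MedCo}).
∂π/∂p_{RxPlus} = 193 − 4p_{RxPlus} + p_{MedCo} = 0 ⇒ p_{RxPlus} = 48.25 + 0.25p_{MedCo}.
Similarly p_{MedCo} = 53.75 + 0.25p_{RxPlus}.
Plugging p_{MedCo} into RxPlus's best response: p_{RxPlus} = 48.25 + 0.25(53.75 + 0.25p_{RxPlus}) ⇒ 0.9375p_{RxPlus} = 61.6875, so p_{RxPlus} = 65.8.
Then p_{MedCo} = 53.75 + 0.25·65.8 = 70.2.
q_{RxPlus} = 143 − 2·65.8 + 70.2 = 81.6.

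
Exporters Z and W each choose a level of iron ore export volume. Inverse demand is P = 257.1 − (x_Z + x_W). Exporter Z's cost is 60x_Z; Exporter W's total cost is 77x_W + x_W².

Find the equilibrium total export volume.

Exporter Z's profit: π = x_Z(257.1 − (x_Z + x_W)) − 60x_Z.
∂π/∂x_Z = 197.1 − 2x_Z − x_W = 0, so x_Z = 98.55 − 0.5x_W.
For W: ∂π/∂x_W = 180.1 − 4x_W − x_Z = 0 ⇒ x_W = 45.025 − 0.25x_Z.
Substituting the second reaction function into the first: x_Z = 98.55 − 0.5(45.025 − 0.25x_Z), which gives 0.875x_Z = 76.0375 ⇒ x_Z = 86.9.
Then x_W = 45.025 − 0.25·86.9 = 23.3.
Total export volume: 86.9 + 23.3 = 110.2.

110.2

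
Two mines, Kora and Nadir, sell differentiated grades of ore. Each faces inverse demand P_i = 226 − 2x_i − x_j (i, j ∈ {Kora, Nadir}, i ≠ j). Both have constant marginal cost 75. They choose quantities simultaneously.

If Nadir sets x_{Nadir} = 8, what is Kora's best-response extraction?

Mine Kora's profit: π = x_{Kora}(226 − 2x_{Kora} − x_{Nadir}) − 75x_{Kora}.
∂π/∂x_{Kora} = 151 − 4x_{Kora} − x_{Nadir} = 0 ⇒ x_{Kora} = 37.75 − 0.25x_{Nadir}.
At x_{Nadir} = 8: x_{Kora} = 37.75 − 0.25·8 = 35.75.

35.75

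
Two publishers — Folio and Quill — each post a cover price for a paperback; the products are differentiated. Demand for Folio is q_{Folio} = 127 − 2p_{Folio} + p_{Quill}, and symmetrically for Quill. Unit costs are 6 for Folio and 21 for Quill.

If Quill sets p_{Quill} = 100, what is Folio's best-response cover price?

59.75

Folio's profit: π = (p_{Folio} − 6)(127 − 2p_{Folio} + p_{Quill}).
∂π/∂p_{Folio} = 139 − 4p_{Folio} + p_{Quill} = 0 ⇒ p_{Folio} = 34.75 + 0.25p_{Quill}.
At p_{Quill} = 100: p_{Folio} = 34.75 + 0.25·100 = 59.75.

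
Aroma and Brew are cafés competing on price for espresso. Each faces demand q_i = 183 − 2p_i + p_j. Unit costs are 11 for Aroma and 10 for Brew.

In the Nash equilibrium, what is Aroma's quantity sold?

114.4

Aroma's profit: π = (p_{Aroma} − 11)(183 − 2p_{Aroma} + p_{Brew}).
∂π/∂p_{Aroma} = 205 − 4p_{Aroma} + p_{Brew} = 0 ⇒ p_{Aroma} = 51.25 + 0.25p_{Brew}.
Similarly p_{Brew} = 50.75 + 0.25p_{Aroma}.
Solving the two reaction functions simultaneously: (1 − (0.25)(0.25))p_{Aroma} = 51.25 + 0.25·50.75, so 0.9375p_{Aroma} = 63.9375 and p_{Aroma} = 68.2.
Then p_{Brew} = 50.75 + 0.25·68.2 = 67.8.
q_{Aroma} = 183 − 2·68.2 + 67.8 = 114.4.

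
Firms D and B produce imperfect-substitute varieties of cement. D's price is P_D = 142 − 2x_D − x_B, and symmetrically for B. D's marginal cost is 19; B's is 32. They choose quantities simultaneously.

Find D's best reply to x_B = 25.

24.5

Firm D's profit: π = x_D(142 − 2x_D − x_B) − 19x_D.
∂π/∂x_D = 123 − 4x_D − x_B = 0 ⇒ x_D = 30.75 − 0.25x_B.
At x_B = 25: x_D = 30.75 − 0.25·25 = 24.5.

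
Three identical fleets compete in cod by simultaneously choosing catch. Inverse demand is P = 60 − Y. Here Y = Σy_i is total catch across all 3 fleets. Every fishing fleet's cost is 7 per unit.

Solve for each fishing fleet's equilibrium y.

13.25

A representative fishing fleet's profit is π_i = y_i(60 − Y) − 7y_i, with Y = y_i + Σ_{j≠i} y_j.
First-order condition: 53 − 2y_i − Σ_{j≠i} y_j = 0.
Imposing symmetry (y_j = y for all j) turns Σ_{j≠i} y_j into 2y, so 53 = 4y and y = 13.25.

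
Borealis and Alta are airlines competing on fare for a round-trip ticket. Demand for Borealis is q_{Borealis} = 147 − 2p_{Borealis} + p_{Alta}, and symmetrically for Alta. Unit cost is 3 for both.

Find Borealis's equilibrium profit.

4608

Borealis's profit: π = (p_{Borealis} − 3)(147 − 2p_{Borealis} + p_{Alta}).
∂π/∂p_{Borealis} = 153 − 4p_{Borealis} + p_{Alta} = 0 ⇒ p_{Borealis} = 38.25 + 0.25p_{Alta}.
By symmetry p_{Alta} = p_{Borealis}; substituting into the reaction function, 0.75p_{Borealis} = 38.25 and p_{Borealis} = 51.
q_{Borealis} = 147 − 2·51 + 51 = 96.
Profit = (51 − 3)·96 = 4608.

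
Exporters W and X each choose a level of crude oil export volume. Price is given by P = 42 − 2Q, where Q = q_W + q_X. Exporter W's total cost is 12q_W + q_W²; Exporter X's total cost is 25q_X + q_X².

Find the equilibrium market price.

Exporter W's profit: π = q_W(42 − 2(q_W + q_X)) − 12q_W − q_W².
∂π/∂q_W = 30 − 6q_W − 2q_X = 0, so q_W = 5 − (1/3)q_X.
By the same steps for X: q_X = 17/6 − (1/3)q_W.
Plugging q_X into W's best response: q_W = 5 − (1/3)(17/6 − (1/3)q_W) ⇒ (8/9)q_W = 73/18, so q_W = 4.5625.
Then q_X = 17/6 − (1/3)·4.5625 = 1.3125.
Equilibrium price: P = 42 − 2·5.875 = 30.25.

30.25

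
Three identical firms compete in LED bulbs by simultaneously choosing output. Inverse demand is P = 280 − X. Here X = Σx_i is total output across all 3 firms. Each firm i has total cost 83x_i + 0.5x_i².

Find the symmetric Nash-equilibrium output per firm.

39.4

A representative firm's profit is π_i = x_i(280 − X) − 83x_i − 0.5x_i², with X = x_i + Σ_{j≠i} x_j.
First-order condition: 197 − 3x_i − Σ_{j≠i} x_j = 0.
Imposing symmetry (x_j = x for all j) turns Σ_{j≠i} x_j into 2x, so 197 = 5x and x = 39.4.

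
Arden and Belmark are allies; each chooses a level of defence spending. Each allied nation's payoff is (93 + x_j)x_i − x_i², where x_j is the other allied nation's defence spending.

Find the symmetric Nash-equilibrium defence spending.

Arden's payoff is (93 + x_B)x_A − x_A².
∂π/∂x_A = 93 + x_B − 2x_A = 0, so x_A = 46.5 + 0.5x_B.
Setting x_A = x_B in the reaction function: x_A = 46.5 + 0.5x_A, so x_A = 46.5 / 0.5 = 93.

93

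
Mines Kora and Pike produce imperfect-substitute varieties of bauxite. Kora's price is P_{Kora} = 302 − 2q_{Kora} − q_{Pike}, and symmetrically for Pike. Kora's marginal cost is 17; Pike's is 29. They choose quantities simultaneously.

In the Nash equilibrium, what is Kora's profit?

6681.68

Mine Kora's profit: π = q_{Kora}(302 − 2q_{Kora} − q_{Pike}) − 17q_{Kora}.
∂π/∂q_{Kora} = 285 − 4q_{Kora} − q_{Pike} = 0 ⇒ q_{Kora} = 71.25 − 0.25q_{Pike}.
Similarly q_{Pike} = 68.25 − 0.25q_{Kora}.
Substituting the second reaction function into the first: q_{Kora} = 71.25 − 0.25(68.25 − 0.25q_{Kora}), which gives 0.9375q_{Kora} = 54.1875 ⇒ q_{Kora} = 57.8.
Then q_{Pike} = 68.25 − 0.25·57.8 = 53.8.
P_{Kora} = 302 − 2·57.8 − 53.8 = 132.6.
Profit = (132.6 − 17)·57.8 = 6681.68.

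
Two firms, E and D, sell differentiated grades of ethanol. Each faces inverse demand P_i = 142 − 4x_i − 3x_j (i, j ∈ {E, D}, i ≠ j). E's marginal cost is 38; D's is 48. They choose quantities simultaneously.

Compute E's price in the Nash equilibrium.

Firm E's profit: π = x_E(142 − 4x_E − 3x_D) − 38x_E.
∂π/∂x_E = 104 − 8x_E − 3x_D = 0 ⇒ x_E = 13 − 0.375x_D.
Similarly x_D = 11.75 − 0.375x_E.
Plugging x_D into E's best response: x_E = 13 − 0.375(11.75 − 0.375x_E) ⇒ (55/64)x_E = 275/32, so x_E = 10.
Then x_D = 11.75 − 0.375·10 = 8.
P_E = 142 − 4·10 − 3·8 = 78.

78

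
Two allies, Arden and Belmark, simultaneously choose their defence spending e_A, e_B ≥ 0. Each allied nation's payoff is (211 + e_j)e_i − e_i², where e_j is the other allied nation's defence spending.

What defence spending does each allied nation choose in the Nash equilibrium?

Arden's payoff is (211 + e_B)e_A − e_A².
∂π/∂e_A = 211 + e_B − 2e_A = 0, so e_A = 105.5 + 0.5e_B.
The game is symmetric, so in equilibrium e_B = e_A: the reaction function gives 0.5e_A = 105.5, hence e_A = 211.

211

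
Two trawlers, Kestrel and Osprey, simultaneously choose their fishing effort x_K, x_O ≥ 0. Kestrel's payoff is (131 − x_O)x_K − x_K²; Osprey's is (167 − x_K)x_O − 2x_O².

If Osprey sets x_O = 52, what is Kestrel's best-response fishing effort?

Expanding Kestrel's payoff: 131x_K − x_Ox_K − x_K².
∂π/∂x_K = 131 − x_O − 2x_K = 0, so x_K = 65.5 − 0.5x_O.
At x_O = 52: x_K = 65.5 − 0.5·52 = 39.5.

39.5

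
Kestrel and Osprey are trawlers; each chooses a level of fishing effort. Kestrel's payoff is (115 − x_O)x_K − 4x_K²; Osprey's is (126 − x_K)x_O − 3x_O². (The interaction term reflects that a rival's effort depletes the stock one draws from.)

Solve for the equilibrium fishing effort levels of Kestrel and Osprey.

Expanding Kestrel's payoff: 115x_K − x_Ox_K − 4x_K².
∂π/∂x_K = 115 − x_O − 8x_K = 0, so x_K = 14.375 − 0.125x_O.
Likewise for Osprey: x_O = 21 − (1/6)x_K.
Plugging x_O into Kestrel's best response: x_K = 14.375 − 0.125(21 − (1/6)x_K) ⇒ (47/48)x_K = 11.75, so x_K = 12.
Then x_O = 21 − (1/6)·12 = 19.

12, 19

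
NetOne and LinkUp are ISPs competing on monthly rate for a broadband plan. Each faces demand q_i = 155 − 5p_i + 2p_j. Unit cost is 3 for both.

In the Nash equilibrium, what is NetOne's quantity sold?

NetOne's profit: π = (p_{NetOne} − 3)(155 − 5p_{NetOne} + 2p_{LinkUp}).
∂π/∂p_{NetOne} = 170 − 10p_{NetOne} + 2p_{LinkUp} = 0 ⇒ p_{NetOne} = 17 + 0.2p_{LinkUp}.
Setting p_{NetOne} = p_{LinkUp} in the reaction function: p_{NetOne} = 17 + 0.2p_{NetOne}, so p_{NetOne} = 17 / 0.8 = 21.25.
q_{NetOne} = 155 − 5·21.25 + 2·21.25 = 91.25.

91.25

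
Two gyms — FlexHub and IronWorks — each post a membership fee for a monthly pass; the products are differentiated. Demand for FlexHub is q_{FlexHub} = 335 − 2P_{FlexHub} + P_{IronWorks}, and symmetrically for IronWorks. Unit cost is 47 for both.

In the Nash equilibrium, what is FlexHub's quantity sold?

192

FlexHub's profit: π = (P_{FlexHub} − 47)(335 − 2P_{FlexHub} + P_{IronWorks}).
∂π/∂P_{FlexHub} = 429 − 4P_{FlexHub} + P_{IronWorks} = 0 ⇒ P_{FlexHub} = 107.25 + 0.25P_{IronWorks}.
The game is symmetric, so in equilibrium P_{IronWorks} = P_{FlexHub}: the reaction function gives 0.75P_{FlexHub} = 107.25, hence P_{FlexHub} = 143.
q_{FlexHub} = 335 − 2·143 + 143 = 192.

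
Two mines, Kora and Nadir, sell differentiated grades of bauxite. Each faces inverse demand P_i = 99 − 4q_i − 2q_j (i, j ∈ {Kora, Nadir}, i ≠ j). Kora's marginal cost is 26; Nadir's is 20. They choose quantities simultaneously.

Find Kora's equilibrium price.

54.4

Mine Kora's profit: π = q_{Kora}(99 − 4q_{Kora} − 2q_{Nadir}) − 26q_{Kora}.
∂π/∂q_{Kora} = 73 − 8q_{Kora} − 2q_{Nadir} = 0 ⇒ q_{Kora} = 9.125 − 0.25q_{Nadir}.
Similarly q_{Nadir} = 9.875 − 0.25q_{Kora}.
Substituting the second reaction function into the first: q_{Kora} = 9.125 − 0.25(9.875 − 0.25q_{Kora}), which gives 0.9375q_{Kora} = 213/32 ⇒ q_{Kora} = 7.1.
Then q_{Nadir} = 9.875 − 0.25·7.1 = 8.1.
P_{Kora} = 99 − 4·7.1 − 2·8.1 = 54.4.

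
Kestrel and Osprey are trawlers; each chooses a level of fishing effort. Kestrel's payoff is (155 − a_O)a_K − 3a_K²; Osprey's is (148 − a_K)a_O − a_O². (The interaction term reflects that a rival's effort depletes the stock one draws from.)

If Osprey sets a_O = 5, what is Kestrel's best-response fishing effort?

25

Expanding Kestrel's payoff: 155a_K − a_Oa_K − 3a_K².
∂π/∂a_K = 155 − a_O − 6a_K = 0, so a_K = 155/6 − (1/6)a_O.
At a_O = 5: a_K = 155/6 − (1/6)·5 = 25.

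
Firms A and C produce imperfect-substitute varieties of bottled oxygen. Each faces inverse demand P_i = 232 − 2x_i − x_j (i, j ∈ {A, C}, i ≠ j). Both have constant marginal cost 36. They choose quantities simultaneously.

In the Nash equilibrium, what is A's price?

Firm A's profit: π = x_A(232 − 2x_A − x_C) − 36x_A.
∂π/∂x_A = 196 − 4x_A − x_C = 0 ⇒ x_A = 49 − 0.25x_C.
Setting x_A = x_C in the reaction function: x_A = 49 − 0.25x_A, so x_A = 49 / 1.25 = 39.2.
P_A = 232 − 2·39.2 − 39.2 = 114.4.

114.4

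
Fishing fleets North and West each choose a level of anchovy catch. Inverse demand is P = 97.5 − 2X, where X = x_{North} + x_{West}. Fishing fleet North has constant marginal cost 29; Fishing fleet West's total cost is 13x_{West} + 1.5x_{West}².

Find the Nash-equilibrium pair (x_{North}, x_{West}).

12.9375, 8.375

Fishing fleet North's profit: π = x_{North}(97.5 − 2(x_{North} + x_{West})) − 29x_{North}.
∂π/∂x_{North} = 68.5 − 4x_{North} − 2x_{West} = 0, so x_{North} = 17.125 − 0.5x_{West}.
For West: ∂π/∂x_{West} = 84.5 − 7x_{West} − 2x_{North} = 0 ⇒ x_{West} = 169/14 − (2/7)x_{North}.
Substituting the second reaction function into the first: x_{North} = 17.125 − 0.5(169/14 − (2/7)x_{North}), which gives (6/7)x_{North} = 621/56 ⇒ x_{North} = 12.9375.
Then x_{West} = 169/14 − (2/7)·12.9375 = 8.375.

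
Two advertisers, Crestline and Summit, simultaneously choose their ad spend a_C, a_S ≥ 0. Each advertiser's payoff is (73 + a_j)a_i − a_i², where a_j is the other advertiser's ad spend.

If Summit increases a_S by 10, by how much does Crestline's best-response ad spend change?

Crestline's payoff is (73 + a_S)a_C − a_C².
∂π/∂a_C = 73 + a_S − 2a_C = 0, so a_C = 36.5 + 0.5a_S.
The reaction-function slope is 0.5, so a 10-unit rise in a_S moves a_C by 0.5 × 10 = 5. Crestline's best response rises — the actions are strategic complements.

5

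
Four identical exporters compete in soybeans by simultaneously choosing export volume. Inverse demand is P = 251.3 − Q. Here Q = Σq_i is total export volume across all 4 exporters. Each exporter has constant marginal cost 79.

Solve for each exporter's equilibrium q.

34.46

A representative exporter's profit is π_i = q_i(251.3 − Q) − 79q_i, with Q = q_i + Σ_{j≠i} q_j.
First-order condition: 172.3 − 2q_i − Σ_{j≠i} q_j = 0.
In a symmetric equilibrium every exporter chooses the same q, so Σ_{j≠i} q_j = 3q. The condition becomes 172.3 − 5q = 0, giving q = 172.3/5 = 34.46.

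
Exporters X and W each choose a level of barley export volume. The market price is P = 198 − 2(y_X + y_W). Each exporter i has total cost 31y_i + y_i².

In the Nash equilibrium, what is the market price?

114.5

Exporter X's profit: π = y_X(198 − 2(y_X + y_W)) − 31y_X − y_X².
∂π/∂y_X = 167 − 6y_X − 2y_W = 0, so y_X = 167/6 − (1/3)y_W.
By symmetry y_W = y_X; substituting into the reaction function, (4/3)y_X = 167/6 and y_X = 20.875.
Equilibrium price: P = 198 − 2·41.75 = 114.5.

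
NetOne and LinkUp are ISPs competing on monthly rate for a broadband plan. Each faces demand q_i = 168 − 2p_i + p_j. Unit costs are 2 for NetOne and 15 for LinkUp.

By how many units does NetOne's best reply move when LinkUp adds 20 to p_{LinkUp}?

NetOne's profit: π = (p_{NetOne} − 2)(168 − 2p_{NetOne} + p_{LinkUp}).
∂π/∂p_{NetOne} = 172 − 4p_{NetOne} + p_{LinkUp} = 0 ⇒ p_{NetOne} = 43 + 0.25p_{LinkUp}.
The reaction-function slope is 0.25, so a 20-unit rise in p_{LinkUp} moves p_{NetOne} by 0.25 × 20 = 5. NetOne's best response rises — the actions are strategic complements.

5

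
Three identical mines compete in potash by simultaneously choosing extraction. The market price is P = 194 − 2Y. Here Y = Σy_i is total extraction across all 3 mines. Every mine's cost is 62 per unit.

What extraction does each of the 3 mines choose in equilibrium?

A representative mine's profit is π_i = y_i(194 − 2Y) − 62y_i, with Y = y_i + Σ_{j≠i} y_j.
First-order condition: 132 − 4y_i − 2Σ_{j≠i} y_j = 0.
Imposing symmetry (y_j = y for all j) turns Σ_{j≠i} y_j into 2y, so 132 = 8y and y = 16.5.

16.5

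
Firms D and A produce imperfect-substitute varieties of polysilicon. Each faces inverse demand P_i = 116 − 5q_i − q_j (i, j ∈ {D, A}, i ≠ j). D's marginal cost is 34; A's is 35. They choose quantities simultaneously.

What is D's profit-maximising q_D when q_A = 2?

Firm D's profit: π = q_D(116 − 5q_D − q_A) − 34q_D.
∂π/∂q_D = 82 − 10q_D − q_A = 0 ⇒ q_D = 8.2 − 0.1q_A.
At q_A = 2: q_D = 8.2 − 0.1·2 = 8.

8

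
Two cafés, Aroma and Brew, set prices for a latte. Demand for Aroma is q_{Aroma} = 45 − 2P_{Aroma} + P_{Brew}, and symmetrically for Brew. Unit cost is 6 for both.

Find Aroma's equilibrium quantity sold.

26

Aroma's profit: π = (P_{Aroma} − 6)(45 − 2P_{Aroma} + P_{Brew}).
∂π/∂P_{Aroma} = 57 − 4P_{Aroma} + P_{Brew} = 0 ⇒ P_{Aroma} = 14.25 + 0.25P_{Brew}.
By symmetry P_{Brew} = P_{Aroma}; substituting into the reaction function, 0.75P_{Aroma} = 14.25 and P_{Aroma} = 19.
q_{Aroma} = 45 − 2·19 + 19 = 26.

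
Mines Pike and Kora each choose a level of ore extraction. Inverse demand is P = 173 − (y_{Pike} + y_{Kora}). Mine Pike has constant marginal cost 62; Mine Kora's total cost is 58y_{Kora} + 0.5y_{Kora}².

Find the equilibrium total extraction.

Mine Pike's profit: π = y_{Pike}(173 − (y_{Pike} + y_{Kora})) − 62y_{Pike}.
∂π/∂y_{Pike} = 111 − 2y_{Pike} − y_{Kora} = 0, so y_{Pike} = 55.5 − 0.5y_{Kora}.
For Kora: ∂π/∂y_{Kora} = 115 − 3y_{Kora} − y_{Pike} = 0 ⇒ y_{Kora} = 115/3 − (1/3)y_{Pike}.
Solving the two reaction functions simultaneously: (1 − (−0.5)(−1/3))y_{Pike} = 55.5 − 0.5·(115/3), so (5/6)y_{Pike} = 109/3 and y_{Pike} = 43.6.
Then y_{Kora} = 115/3 − (1/3)·43.6 = 23.8.
Total extraction: 43.6 + 23.8 = 67.4.

67.4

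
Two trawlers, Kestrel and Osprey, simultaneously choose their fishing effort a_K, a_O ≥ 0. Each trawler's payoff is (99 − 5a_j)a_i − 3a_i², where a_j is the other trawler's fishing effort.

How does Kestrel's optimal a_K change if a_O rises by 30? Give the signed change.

-25

Kestrel's payoff is (99 − 5a_O)a_K − 3a_K².
∂π/∂a_K = 99 − 5a_O − 6a_K = 0, so a_K = 16.5 − (5/6)a_O.
The reaction-function slope is −5/6, so a 30-unit rise in a_O moves a_K by −5/6 × 30 = −25. Kestrel's best response falls — the actions are strategic substitutes.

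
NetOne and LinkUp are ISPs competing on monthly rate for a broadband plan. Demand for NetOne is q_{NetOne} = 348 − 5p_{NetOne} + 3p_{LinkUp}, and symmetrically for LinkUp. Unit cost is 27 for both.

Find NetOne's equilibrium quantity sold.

210

NetOne's profit: π = (p_{NetOne} − 27)(348 − 5p_{NetOne} + 3p_{LinkUp}).
∂π/∂p_{NetOne} = 483 − 10p_{NetOne} + 3p_{LinkUp} = 0 ⇒ p_{NetOne} = 48.3 + 0.3p_{LinkUp}.
By symmetry p_{LinkUp} = p_{NetOne}; substituting into the reaction function, 0.7p_{NetOne} = 48.3 and p_{NetOne} = 69.
q_{NetOne} = 348 − 5·69 + 3·69 = 210.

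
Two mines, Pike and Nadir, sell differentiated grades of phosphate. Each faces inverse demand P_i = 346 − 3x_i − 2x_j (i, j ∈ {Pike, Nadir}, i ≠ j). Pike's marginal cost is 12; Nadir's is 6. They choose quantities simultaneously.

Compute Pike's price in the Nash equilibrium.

136.125

Mine Pike's profit: π = x_{Pike}(346 − 3x_{Pike} − 2x_{Nadir}) − 12x_{Pike}.
∂π/∂x_{Pike} = 334 − 6x_{Pike} − 2x_{Nadir} = 0 ⇒ x_{Pike} = 167/3 − (1/3)x_{Nadir}.
Similarly x_{Nadir} = 170/3 − (1/3)x_{Pike}.
Plugging x_{Nadir} into Pike's best response: x_{Pike} = 167/3 − (1/3)(170/3 − (1/3)x_{Pike}) ⇒ (8/9)x_{Pike} = 331/9, so x_{Pike} = 41.375.
Then x_{Nadir} = 170/3 − (1/3)·41.375 = 42.875.
P_{Pike} = 346 − 3·41.375 − 2·42.875 = 136.125.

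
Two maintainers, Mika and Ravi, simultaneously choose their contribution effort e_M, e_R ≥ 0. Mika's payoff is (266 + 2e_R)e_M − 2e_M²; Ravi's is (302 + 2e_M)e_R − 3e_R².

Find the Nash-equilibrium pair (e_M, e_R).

110, 87

Expanding Mika's payoff: 266e_M + 2e_Re_M − 2e_M².
∂π/∂e_M = 266 + 2e_R − 4e_M = 0, so e_M = 66.5 + 0.5e_R.
Likewise for Ravi: e_R = 151/3 + (1/3)e_M.
Solving the two reaction functions simultaneously: (1 − (0.5)(1/3))e_M = 66.5 + 0.5·(151/3), so (5/6)e_M = 275/3 and e_M = 110.
Then e_R = 151/3 + (1/3)·110 = 87.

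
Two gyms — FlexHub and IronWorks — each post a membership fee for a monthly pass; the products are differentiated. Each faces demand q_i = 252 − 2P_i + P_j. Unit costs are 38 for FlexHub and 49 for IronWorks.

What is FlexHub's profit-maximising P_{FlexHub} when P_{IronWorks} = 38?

91.5

FlexHub's profit: π = (P_{FlexHub} − 38)(252 − 2P_{FlexHub} + P_{IronWorks}).
∂π/∂P_{FlexHub} = 328 − 4P_{FlexHub} + P_{IronWorks} = 0 ⇒ P_{FlexHub} = 82 + 0.25P_{IronWorks}.
At P_{IronWorks} = 38: P_{FlexHub} = 82 + 0.25·38 = 91.5.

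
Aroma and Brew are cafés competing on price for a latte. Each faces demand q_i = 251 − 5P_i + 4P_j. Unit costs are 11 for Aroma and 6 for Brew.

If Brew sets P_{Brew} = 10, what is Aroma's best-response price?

34.6

Aroma's profit: π = (P_{Aroma} − 11)(251 − 5P_{Aroma} + 4P_{Brew}).
∂π/∂P_{Aroma} = 306 − 10P_{Aroma} + 4P_{Brew} = 0 ⇒ P_{Aroma} = 30.6 + 0.4P_{Brew}.
At P_{Brew} = 10: P_{Aroma} = 30.6 + 0.4·10 = 34.6.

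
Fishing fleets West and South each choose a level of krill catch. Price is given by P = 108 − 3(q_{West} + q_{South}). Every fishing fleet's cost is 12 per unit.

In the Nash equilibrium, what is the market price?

44

Fishing fleet West's profit: π = q_{West}(108 − 3(q_{West} + q_{South})) − 12q_{West}.
∂π/∂q_{West} = 96 − 6q_{West} − 3q_{South} = 0, so q_{West} = 16 − 0.5q_{South}.
The game is symmetric, so in equilibrium q_{South} = q_{West}: the reaction function gives 1.5q_{West} = 16, hence q_{West} = 32/3.
Equilibrium price: P = 108 − 3·(64/3) = 44.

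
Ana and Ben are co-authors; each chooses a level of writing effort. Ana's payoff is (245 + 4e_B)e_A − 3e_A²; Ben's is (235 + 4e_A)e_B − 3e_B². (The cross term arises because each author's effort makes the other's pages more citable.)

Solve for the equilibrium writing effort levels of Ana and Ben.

Expanding Ana's payoff: 245e_A + 4e_Be_A − 3e_A².
∂π/∂e_A = 245 + 4e_B − 6e_A = 0, so e_A = 245/6 + (2/3)e_B.
Likewise for Ben: e_B = 235/6 + (2/3)e_A.
Plugging e_B into Ana's best response: e_A = 245/6 + (2/3)(235/6 + (2/3)e_A) ⇒ (5/9)e_A = 1205/18, so e_A = 120.5.
Then e_B = 235/6 + (2/3)·120.5 = 119.5.

120.5, 119.5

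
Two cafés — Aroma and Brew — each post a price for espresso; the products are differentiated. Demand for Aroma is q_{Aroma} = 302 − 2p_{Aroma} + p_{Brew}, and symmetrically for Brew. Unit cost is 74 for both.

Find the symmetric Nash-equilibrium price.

Aroma's profit: π = (p_{Aroma} − 74)(302 − 2p_{Aroma} + p_{Brew}).
∂π/∂p_{Aroma} = 450 − 4p_{Aroma} + p_{Brew} = 0 ⇒ p_{Aroma} = 112.5 + 0.25p_{Brew}.
By symmetry p_{Brew} = p_{Aroma}; substituting into the reaction function, 0.75p_{Aroma} = 112.5 and p_{Aroma} = 150.

150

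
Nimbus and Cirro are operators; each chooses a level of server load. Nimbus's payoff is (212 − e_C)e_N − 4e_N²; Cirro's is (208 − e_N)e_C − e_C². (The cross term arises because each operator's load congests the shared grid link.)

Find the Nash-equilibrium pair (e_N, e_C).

Expanding Nimbus's payoff: 212e_N − e_Ce_N − 4e_N².
∂π/∂e_N = 212 − e_C − 8e_N = 0, so e_N = 26.5 − 0.125e_C.
Likewise for Cirro: e_C = 104 − 0.5e_N.
Solving the two reaction functions simultaneously: (1 − (−0.125)(−0.5))e_N = 26.5 − 0.125·104, so 0.9375e_N = 13.5 and e_N = 14.4.
Then e_C = 104 − 0.5·14.4 = 96.8.

14.4, 96.8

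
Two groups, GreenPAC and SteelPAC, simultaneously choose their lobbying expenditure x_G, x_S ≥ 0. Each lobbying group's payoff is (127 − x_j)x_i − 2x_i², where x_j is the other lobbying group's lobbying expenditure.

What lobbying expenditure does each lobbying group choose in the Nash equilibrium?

GreenPAC's payoff is (127 − x_S)x_G − 2x_G².
∂π/∂x_G = 127 − x_S − 4x_G = 0, so x_G = 31.75 − 0.25x_S.
By symmetry x_S = x_G; substituting into the reaction function, 1.25x_G = 31.75 and x_G = 25.4.

25.4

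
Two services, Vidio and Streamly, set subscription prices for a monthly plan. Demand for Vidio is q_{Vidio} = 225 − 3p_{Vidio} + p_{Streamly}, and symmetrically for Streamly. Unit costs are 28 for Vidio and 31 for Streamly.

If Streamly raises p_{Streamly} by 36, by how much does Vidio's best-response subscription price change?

6

Vidio's profit: π = (p_{Vidio} − 28)(225 − 3p_{Vidio} + p_{Streamly}).
∂π/∂p_{Vidio} = 309 − 6p_{Vidio} + p_{Streamly} = 0 ⇒ p_{Vidio} = 51.5 + (1/6)p_{Streamly}.
The reaction-function slope is 1/6, so a 36-unit rise in p_{Streamly} moves p_{Vidio} by 1/6 × 36 = 6. Vidio's best response rises — the actions are strategic complements.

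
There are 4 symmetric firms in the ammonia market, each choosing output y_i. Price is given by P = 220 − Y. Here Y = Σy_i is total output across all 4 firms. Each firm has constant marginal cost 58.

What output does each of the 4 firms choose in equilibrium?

32.4

A representative firm's profit is π_i = y_i(220 − Y) − 58y_i, with Y = y_i + Σ_{j≠i} y_j.
First-order condition: 162 − 2y_i − Σ_{j≠i} y_j = 0.
With identical firms, set every y_j = y: then 162 − 2y − 3y = 0, i.e. y = 162/5 = 32.4.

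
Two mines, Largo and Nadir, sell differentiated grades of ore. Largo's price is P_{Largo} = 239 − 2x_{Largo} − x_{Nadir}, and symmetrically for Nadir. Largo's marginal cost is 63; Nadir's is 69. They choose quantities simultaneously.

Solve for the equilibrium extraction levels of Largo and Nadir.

Mine Largo's profit: π = x_{Largo}(239 − 2x_{Largo} − x_{Nadir}) − 63x_{Largo}.
∂π/∂x_{Largo} = 176 − 4x_{Largo} − x_{Nadir} = 0 ⇒ x_{Largo} = 44 − 0.25x_{Nadir}.
Similarly x_{Nadir} = 42.5 − 0.25x_{Largo}.
Substituting the second reaction function into the first: x_{Largo} = 44 − 0.25(42.5 − 0.25x_{Largo}), which gives 0.9375x_{Largo} = 33.375 ⇒ x_{Largo} = 35.6.
Then x_{Nadir} = 42.5 − 0.25·35.6 = 33.6.

35.6, 33.6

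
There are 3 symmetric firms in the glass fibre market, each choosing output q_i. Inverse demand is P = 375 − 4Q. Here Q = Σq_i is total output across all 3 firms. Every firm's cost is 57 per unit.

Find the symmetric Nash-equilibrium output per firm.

19.875

A representative firm's profit is π_i = q_i(375 − 4Q) − 57q_i, with Q = q_i + Σ_{j≠i} q_j.
First-order condition: 318 − 8q_i − 4Σ_{j≠i} q_j = 0.
Imposing symmetry (q_j = q for all j) turns Σ_{j≠i} q_j into 2q, so 318 = 16q and q = 19.875.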